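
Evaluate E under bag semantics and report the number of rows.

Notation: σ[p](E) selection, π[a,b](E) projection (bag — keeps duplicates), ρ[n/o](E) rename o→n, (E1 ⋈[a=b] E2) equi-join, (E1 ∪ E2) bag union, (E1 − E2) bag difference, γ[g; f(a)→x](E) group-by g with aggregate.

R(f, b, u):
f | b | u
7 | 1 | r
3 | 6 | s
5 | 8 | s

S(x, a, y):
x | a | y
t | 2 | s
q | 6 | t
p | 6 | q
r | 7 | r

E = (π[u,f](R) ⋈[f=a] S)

Stepwise |·|:
  R → 3
  π[u,f](R) → 3
  S → 4
  (π[u,f](R) ⋈[f=a] S) → 1

|E| = 1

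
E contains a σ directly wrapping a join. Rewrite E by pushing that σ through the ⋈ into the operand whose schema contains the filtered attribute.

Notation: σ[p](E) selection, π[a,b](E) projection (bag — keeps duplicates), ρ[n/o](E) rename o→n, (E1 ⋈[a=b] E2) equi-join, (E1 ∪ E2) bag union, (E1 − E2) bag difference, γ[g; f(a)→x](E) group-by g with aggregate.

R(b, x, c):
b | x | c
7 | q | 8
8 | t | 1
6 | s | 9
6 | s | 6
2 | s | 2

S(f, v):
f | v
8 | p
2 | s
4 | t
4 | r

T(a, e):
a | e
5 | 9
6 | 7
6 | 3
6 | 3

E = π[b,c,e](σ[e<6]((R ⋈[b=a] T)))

σ filters on e, owned by the right side.
E' = π[b,c,e]((R ⋈[b=a] σ[e<6](T)))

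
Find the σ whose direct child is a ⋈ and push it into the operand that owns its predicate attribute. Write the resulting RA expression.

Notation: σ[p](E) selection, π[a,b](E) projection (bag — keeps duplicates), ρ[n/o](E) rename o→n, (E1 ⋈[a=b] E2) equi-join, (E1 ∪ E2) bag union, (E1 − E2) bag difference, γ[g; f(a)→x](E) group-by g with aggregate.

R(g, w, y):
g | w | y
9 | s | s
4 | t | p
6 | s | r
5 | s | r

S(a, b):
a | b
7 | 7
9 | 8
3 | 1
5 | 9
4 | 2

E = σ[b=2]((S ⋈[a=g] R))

σ filters on b, owned by the left side.
E' = (σ[b=2](S) ⋈[a=g] R)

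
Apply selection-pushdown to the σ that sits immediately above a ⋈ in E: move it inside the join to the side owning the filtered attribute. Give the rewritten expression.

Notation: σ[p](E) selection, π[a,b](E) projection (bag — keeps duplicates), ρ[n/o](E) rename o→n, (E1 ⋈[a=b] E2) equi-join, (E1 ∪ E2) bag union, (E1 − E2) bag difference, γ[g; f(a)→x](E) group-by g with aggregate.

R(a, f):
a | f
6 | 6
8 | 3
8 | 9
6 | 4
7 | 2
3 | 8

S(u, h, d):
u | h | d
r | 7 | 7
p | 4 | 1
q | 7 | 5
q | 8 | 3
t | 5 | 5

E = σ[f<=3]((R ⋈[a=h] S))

σ filters on f, owned by the left side.
E' = (σ[f<=3](R) ⋈[a=h] S)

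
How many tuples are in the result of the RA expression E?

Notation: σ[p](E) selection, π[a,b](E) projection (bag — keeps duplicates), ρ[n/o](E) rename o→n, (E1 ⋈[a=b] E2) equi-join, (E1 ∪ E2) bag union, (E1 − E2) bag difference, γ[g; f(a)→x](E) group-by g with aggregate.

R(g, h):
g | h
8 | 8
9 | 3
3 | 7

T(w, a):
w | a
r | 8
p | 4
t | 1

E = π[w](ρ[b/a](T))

Stepwise |·|:
  T → 3
  ρ[b/a](T) → 3
  π[w](ρ[b/a](T)) → 3

|E| = 3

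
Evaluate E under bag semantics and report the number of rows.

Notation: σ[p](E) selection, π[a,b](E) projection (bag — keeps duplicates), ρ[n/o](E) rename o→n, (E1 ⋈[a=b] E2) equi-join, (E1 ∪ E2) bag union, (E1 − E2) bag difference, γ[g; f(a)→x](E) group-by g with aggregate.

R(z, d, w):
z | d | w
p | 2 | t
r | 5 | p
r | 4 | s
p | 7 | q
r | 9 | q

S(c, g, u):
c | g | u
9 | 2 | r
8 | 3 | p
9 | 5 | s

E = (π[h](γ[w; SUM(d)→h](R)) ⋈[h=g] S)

Per-node cardinality:
  R → 5
  γ[w; SUM(d)→h](R) → 4
  π[h](γ[w; SUM(d)→h](R)) → 4
  S → 3
  (π[h](γ[w; SUM(d)→h](R)) ⋈[h=g] S) → 2

|E| = 2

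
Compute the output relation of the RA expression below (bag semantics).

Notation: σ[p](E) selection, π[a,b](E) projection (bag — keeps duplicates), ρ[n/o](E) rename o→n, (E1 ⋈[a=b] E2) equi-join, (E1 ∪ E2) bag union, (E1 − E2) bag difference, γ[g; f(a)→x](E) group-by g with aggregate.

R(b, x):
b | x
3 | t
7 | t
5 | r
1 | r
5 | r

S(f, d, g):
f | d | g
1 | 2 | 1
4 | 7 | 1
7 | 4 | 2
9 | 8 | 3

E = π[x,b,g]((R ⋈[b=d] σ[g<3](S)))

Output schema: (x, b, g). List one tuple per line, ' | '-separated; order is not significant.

Per-node cardinality:
  R → 5
  S → 4
  σ[g<3](S) → 3
  (R ⋈[b=d] σ[g<3](S)) → 1
  π[x,b,g]((R ⋈[b=d] σ[g<3](S))) → 1

== RESULT ==
x | b | g
t | 7 | 1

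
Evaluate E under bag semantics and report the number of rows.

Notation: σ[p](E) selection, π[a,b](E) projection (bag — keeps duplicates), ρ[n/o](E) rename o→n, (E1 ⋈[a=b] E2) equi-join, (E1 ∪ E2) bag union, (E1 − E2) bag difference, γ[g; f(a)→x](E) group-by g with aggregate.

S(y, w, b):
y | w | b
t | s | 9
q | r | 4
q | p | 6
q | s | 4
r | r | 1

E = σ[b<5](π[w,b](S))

Row counts bottom-up:
  S → 5
  π[w,b](S) → 5
  σ[b<5](π[w,b](S)) → 3

|E| = 3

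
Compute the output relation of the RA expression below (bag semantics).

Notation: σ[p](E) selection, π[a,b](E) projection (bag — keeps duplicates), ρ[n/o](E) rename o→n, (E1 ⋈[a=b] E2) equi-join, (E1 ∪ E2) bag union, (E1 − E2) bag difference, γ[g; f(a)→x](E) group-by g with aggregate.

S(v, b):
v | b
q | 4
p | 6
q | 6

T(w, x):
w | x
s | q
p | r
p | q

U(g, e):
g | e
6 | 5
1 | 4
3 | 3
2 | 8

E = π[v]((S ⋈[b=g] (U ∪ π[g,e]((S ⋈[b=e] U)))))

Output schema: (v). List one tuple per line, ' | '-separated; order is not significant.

Subexpression sizes:
  S → 3
  U → 4
  S → 3
  U → 4
  (S ⋈[b=e] U) → 1
  π[g,e]((S ⋈[b=e] U)) → 1
  (U ∪ π[g,e]((S ⋈[b=e] U))) → 5
  (S ⋈[b=g] (U ∪ π[g,e]((S ⋈[b=e] U)))) → 2
  π[v]((S ⋈[b=g] (U ∪ π[g,e]((S ⋈[b=e] U))))) → 2

== RESULT ==
v
p
q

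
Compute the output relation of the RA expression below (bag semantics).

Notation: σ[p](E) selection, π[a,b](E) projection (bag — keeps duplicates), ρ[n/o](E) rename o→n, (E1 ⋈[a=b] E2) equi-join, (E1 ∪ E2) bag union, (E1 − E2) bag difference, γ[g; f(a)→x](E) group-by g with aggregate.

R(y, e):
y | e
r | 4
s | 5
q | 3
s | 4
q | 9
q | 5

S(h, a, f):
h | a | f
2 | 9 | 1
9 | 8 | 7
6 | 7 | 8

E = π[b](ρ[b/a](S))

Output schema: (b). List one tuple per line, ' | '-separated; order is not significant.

Stepwise |·|:
  S → 3
  ρ[b/a](S) → 3
  π[b](ρ[b/a](S)) → 3

== RESULT ==
b
7
8
9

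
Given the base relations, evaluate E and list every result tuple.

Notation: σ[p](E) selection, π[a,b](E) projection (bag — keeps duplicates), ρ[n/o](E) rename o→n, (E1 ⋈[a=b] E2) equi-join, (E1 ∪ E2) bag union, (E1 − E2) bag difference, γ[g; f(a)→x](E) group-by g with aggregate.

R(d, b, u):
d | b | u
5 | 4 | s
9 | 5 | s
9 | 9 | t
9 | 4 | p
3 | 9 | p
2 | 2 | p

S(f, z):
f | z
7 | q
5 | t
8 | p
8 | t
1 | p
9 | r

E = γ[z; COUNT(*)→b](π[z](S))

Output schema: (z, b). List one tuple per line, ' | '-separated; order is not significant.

Subexpression sizes:
  S → 6
  π[z](S) → 6
  γ[z; COUNT(*)→b](π[z](S)) → 4

== RESULT ==
z | b
p | 2
q | 1
r | 1
t | 2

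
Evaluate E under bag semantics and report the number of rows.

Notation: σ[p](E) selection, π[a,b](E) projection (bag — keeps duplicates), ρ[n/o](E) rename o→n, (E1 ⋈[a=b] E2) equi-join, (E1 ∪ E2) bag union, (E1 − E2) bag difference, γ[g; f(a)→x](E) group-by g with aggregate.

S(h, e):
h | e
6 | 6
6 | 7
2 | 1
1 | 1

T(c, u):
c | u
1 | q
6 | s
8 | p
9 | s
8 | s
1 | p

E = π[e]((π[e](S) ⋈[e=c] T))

Stepwise |·|:
  S → 4
  π[e](S) → 4
  T → 6
  (π[e](S) ⋈[e=c] T) → 5
  π[e]((π[e](S) ⋈[e=c] T)) → 5

|E| = 5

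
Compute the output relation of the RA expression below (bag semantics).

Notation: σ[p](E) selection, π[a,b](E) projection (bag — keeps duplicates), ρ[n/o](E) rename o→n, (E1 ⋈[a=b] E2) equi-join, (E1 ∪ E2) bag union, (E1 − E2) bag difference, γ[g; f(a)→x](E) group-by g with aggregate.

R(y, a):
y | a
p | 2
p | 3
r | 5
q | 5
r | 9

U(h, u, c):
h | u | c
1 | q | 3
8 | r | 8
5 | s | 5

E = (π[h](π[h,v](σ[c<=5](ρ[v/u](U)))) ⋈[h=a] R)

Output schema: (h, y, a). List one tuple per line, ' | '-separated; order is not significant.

Stepwise |·|:
  U → 3
  ρ[v/u](U) → 3
  σ[c<=5](ρ[v/u](U)) → 2
  π[h,v](σ[c<=5](ρ[v/u](U))) → 2
  π[h](π[h,v](σ[c<=5](ρ[v/u](U)))) → 2
  R → 5
  (π[h](π[h,v](σ[c<=5](ρ[v/u](U)))) ⋈[h=a] R) → 2

== RESULT ==
h | y | a
5 | q | 5
5 | r | 5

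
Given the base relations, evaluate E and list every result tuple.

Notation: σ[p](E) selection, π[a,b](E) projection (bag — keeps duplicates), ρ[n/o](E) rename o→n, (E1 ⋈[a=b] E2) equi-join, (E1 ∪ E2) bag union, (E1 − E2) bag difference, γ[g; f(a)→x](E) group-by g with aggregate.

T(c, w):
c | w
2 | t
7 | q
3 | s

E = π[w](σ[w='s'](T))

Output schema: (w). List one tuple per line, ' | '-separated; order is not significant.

Subexpression sizes:
  T → 3
  σ[w='s'](T) → 1
  π[w](σ[w='s'](T)) → 1

== RESULT ==
w
s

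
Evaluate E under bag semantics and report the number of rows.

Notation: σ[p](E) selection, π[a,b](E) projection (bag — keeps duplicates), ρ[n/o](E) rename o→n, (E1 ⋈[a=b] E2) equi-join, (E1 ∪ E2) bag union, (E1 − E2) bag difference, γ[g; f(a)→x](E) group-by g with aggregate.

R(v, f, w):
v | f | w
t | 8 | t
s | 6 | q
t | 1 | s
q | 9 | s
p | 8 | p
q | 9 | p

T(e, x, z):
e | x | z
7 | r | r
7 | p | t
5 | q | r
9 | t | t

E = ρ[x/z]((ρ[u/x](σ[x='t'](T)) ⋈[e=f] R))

Subexpression sizes:
  T → 4
  σ[x='t'](T) → 1
  ρ[u/x](σ[x='t'](T)) → 1
  R → 6
  (ρ[u/x](σ[x='t'](T)) ⋈[e=f] R) → 2
  ρ[x/z]((ρ[u/x](σ[x='t'](T)) ⋈[e=f] R)) → 2

|E| = 2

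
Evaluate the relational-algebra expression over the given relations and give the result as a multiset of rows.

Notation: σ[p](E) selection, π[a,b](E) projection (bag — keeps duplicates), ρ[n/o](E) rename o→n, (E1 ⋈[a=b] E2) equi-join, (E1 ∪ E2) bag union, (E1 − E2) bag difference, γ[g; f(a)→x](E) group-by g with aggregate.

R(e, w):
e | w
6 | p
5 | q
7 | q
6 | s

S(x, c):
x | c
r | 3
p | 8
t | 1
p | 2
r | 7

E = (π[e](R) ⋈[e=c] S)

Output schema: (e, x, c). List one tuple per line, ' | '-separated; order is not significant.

Stepwise |·|:
  R → 4
  π[e](R) → 4
  S → 5
  (π[e](R) ⋈[e=c] S) → 1

== RESULT ==
e | x | c
7 | r | 7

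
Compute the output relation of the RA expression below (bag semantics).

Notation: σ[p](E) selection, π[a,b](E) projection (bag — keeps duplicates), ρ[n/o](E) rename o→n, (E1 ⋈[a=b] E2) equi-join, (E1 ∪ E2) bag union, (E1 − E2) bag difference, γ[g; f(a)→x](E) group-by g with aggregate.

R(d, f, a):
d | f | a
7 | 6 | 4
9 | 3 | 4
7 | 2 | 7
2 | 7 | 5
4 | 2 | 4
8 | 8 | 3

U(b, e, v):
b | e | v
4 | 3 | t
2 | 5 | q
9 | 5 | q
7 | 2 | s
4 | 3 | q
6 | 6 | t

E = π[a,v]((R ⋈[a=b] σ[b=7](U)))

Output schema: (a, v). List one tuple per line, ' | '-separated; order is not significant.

Row counts bottom-up:
  R → 6
  U → 6
  σ[b=7](U) → 1
  (R ⋈[a=b] σ[b=7](U)) → 1
  π[a,v]((R ⋈[a=b] σ[b=7](U))) → 1

== RESULT ==
a | v
7 | s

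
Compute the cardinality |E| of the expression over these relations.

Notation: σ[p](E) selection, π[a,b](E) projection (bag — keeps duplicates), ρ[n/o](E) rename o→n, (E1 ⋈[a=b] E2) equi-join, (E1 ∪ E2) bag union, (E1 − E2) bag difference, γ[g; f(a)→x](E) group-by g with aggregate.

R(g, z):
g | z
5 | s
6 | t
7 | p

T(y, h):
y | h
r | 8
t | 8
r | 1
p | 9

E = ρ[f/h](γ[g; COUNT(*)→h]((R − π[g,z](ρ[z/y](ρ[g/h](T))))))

Per-node cardinality:
  R → 3
  T → 4
  ρ[g/h](T) → 4
  ρ[z/y](ρ[g/h](T)) → 4
  π[g,z](ρ[z/y](ρ[g/h](T))) → 4
  (R − π[g,z](ρ[z/y](ρ[g/h](T)))) → 3
  γ[g; COUNT(*)→h]((R − π[g,z](ρ[z/y](ρ[g/h](T))))) → 3
  ρ[f/h](γ[g; COUNT(*)→h]((R − π[g,z](ρ[z/y](ρ[g/h](T)))))) → 3

|E| = 3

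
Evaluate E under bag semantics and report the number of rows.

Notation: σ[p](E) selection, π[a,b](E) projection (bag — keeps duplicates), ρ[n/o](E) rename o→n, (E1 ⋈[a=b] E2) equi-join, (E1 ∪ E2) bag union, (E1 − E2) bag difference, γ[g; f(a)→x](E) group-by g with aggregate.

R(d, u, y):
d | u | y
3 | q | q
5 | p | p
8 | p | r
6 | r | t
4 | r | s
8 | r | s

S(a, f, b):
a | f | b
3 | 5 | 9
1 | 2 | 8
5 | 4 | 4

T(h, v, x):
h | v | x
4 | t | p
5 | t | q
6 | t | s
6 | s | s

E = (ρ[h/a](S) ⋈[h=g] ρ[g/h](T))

Subexpression sizes:
  S → 3
  ρ[h/a](S) → 3
  T → 4
  ρ[g/h](T) → 4
  (ρ[h/a](S) ⋈[h=g] ρ[g/h](T)) → 1

|E| = 1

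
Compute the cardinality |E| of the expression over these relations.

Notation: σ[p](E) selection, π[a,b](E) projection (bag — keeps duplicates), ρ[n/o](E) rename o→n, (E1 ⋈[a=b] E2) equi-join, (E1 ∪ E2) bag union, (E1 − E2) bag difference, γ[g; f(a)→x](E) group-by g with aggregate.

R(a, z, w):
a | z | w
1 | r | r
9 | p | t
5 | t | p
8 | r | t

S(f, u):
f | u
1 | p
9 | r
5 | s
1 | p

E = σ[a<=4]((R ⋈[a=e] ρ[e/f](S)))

Row counts bottom-up:
  R → 4
  S → 4
  ρ[e/f](S) → 4
  (R ⋈[a=e] ρ[e/f](S)) → 4
  σ[a<=4]((R ⋈[a=e] ρ[e/f](S))) → 2

|E| = 2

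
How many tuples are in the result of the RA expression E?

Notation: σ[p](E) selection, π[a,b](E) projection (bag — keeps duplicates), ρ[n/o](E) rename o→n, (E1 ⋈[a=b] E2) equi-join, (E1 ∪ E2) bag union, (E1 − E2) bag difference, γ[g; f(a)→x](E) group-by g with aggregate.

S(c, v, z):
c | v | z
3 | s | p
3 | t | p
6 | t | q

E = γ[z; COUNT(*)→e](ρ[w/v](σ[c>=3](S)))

Stepwise |·|:
  S → 3
  σ[c>=3](S) → 3
  ρ[w/v](σ[c>=3](S)) → 3
  γ[z; COUNT(*)→e](ρ[w/v](σ[c>=3](S))) → 2

|E| = 2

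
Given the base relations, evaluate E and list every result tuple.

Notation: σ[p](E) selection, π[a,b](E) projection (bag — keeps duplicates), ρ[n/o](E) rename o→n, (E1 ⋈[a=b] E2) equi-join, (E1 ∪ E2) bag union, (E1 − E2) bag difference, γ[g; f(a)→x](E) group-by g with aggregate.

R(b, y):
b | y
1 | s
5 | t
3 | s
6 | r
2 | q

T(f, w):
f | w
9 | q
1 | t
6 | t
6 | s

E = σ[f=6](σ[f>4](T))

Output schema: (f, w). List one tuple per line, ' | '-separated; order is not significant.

Row counts bottom-up:
  T → 4
  σ[f>4](T) → 3
  σ[f=6](σ[f>4](T)) → 2

== RESULT ==
f | w
6 | s
6 | t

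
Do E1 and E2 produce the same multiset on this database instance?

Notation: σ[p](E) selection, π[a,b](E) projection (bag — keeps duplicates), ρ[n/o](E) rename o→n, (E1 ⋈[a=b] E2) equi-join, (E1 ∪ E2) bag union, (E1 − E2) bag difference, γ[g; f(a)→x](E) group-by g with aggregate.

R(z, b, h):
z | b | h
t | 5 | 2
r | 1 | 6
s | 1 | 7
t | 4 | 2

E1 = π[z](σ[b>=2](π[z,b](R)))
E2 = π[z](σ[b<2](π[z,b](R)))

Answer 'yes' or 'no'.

E1 subexpression sizes:
  R → 4
  π[z,b](R) → 4
  σ[b>=2](π[z,b](R)) → 2
  π[z](σ[b>=2](π[z,b](R))) → 2
E2 subexpression sizes:
  R → 4
  π[z,b](R) → 4
  σ[b<2](π[z,b](R)) → 2
  π[z](σ[b<2](π[z,b](R))) → 2

E1 result:
z
t
t
E2 result:
z
r
s
Witness: ('t',) appears 2× in E1 but 0× in E2.

no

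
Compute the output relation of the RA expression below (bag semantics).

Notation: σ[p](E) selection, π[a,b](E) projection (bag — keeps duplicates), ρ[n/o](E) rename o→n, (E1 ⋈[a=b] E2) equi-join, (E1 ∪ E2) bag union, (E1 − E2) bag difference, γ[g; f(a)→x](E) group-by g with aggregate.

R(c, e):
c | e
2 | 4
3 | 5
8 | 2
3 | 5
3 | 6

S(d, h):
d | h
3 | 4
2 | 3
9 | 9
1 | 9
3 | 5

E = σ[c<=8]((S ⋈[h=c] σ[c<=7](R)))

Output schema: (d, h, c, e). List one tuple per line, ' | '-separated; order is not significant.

Subexpression sizes:
  S → 5
  R → 5
  σ[c<=7](R) → 4
  (S ⋈[h=c] σ[c<=7](R)) → 3
  σ[c<=8]((S ⋈[h=c] σ[c<=7](R))) → 3

== RESULT ==
d | h | c | e
2 | 3 | 3 | 5
2 | 3 | 3 | 5
2 | 3 | 3 | 6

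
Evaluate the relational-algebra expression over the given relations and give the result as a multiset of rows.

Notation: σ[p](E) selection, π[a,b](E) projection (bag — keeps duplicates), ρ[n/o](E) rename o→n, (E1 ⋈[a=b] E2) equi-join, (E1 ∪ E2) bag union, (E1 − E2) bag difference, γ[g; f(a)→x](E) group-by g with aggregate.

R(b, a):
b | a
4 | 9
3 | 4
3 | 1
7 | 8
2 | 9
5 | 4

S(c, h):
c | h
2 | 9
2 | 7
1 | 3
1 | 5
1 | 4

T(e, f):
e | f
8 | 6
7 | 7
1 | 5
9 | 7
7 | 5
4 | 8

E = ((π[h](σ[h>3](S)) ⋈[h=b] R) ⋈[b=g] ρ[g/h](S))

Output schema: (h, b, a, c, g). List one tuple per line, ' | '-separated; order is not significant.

Per-node cardinality:
  S → 5
  σ[h>3](S) → 4
  π[h](σ[h>3](S)) → 4
  R → 6
  (π[h](σ[h>3](S)) ⋈[h=b] R) → 3
  S → 5
  ρ[g/h](S) → 5
  ((π[h](σ[h>3](S)) ⋈[h=b] R) ⋈[b=g] ρ[g/h](S)) → 3

== RESULT ==
h | b | a | c | g
4 | 4 | 9 | 1 | 4
5 | 5 | 4 | 1 | 5
7 | 7 | 8 | 2 | 7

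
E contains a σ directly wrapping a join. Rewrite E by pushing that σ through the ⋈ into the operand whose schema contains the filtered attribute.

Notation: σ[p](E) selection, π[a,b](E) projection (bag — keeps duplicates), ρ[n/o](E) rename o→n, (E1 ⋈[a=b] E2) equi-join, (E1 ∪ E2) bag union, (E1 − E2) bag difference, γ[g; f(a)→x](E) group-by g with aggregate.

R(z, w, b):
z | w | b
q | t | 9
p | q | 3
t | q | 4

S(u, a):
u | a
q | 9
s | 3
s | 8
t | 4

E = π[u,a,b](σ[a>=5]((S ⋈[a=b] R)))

σ filters on a, owned by the left side.
E' = π[u,a,b]((σ[a>=5](S) ⋈[a=b] R))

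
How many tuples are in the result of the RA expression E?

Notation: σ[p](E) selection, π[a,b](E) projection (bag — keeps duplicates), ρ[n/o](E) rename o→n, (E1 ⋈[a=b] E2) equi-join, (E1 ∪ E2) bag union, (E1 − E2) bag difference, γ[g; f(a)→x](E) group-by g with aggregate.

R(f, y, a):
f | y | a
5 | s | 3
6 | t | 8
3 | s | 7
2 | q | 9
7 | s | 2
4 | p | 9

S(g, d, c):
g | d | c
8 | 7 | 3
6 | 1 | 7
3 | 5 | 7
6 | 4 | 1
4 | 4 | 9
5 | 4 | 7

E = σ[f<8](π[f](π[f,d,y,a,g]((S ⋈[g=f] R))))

Row counts bottom-up:
  S → 6
  R → 6
  (S ⋈[g=f] R) → 5
  π[f,d,y,a,g]((S ⋈[g=f] R)) → 5
  π[f](π[f,d,y,a,g]((S ⋈[g=f] R))) → 5
  σ[f<8](π[f](π[f,d,y,a,g]((S ⋈[g=f] R)))) → 5

|E| = 5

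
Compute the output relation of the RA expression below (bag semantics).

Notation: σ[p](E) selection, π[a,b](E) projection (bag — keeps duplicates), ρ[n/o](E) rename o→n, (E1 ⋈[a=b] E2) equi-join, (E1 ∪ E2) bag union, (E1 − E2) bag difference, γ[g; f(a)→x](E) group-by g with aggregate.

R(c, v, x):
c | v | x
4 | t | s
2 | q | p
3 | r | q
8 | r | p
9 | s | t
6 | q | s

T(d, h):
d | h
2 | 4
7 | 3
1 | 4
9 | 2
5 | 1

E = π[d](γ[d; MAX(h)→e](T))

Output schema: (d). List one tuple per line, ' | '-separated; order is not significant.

Per-node cardinality:
  T → 5
  γ[d; MAX(h)→e](T) → 5
  π[d](γ[d; MAX(h)→e](T)) → 5

== RESULT ==
d
1
2
5
7
9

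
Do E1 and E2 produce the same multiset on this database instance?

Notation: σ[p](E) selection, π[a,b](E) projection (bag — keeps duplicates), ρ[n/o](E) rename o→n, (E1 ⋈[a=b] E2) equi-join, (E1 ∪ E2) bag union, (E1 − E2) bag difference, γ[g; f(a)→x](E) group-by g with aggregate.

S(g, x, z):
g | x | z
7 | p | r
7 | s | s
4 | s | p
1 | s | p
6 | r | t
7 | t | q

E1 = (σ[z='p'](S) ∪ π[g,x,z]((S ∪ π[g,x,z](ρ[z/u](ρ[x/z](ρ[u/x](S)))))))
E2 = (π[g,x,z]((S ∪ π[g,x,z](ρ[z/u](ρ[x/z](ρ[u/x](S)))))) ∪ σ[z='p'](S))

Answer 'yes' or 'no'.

E1 stepwise |·|:
  S → 6
  σ[z='p'](S) → 2
  S → 6
  S → 6
  ρ[u/x](S) → 6
  ρ[x/z](ρ[u/x](S)) → 6
  ρ[z/u](ρ[x/z](ρ[u/x](S))) → 6
  π[g,x,z](ρ[z/u](ρ[x/z](ρ[u/x](S)))) → 6
  (S ∪ π[g,x,z](ρ[z/u](ρ[x/z](ρ[u/x](S))))) → 12
  π[g,x,z]((S ∪ π[g,x,z](ρ[z/u](ρ[x/z](ρ[u/x](S)))))) → 12
  (σ[z='p'](S) ∪ π[g,x,z]((S ∪ π[g,x,z](ρ[z/u](ρ[x/z](ρ[u/x](S))))))) → 14
E2 stepwise |·|:
  S → 6
  S → 6
  ρ[u/x](S) → 6
  ρ[x/z](ρ[u/x](S)) → 6
  ρ[z/u](ρ[x/z](ρ[u/x](S))) → 6
  π[g,x,z](ρ[z/u](ρ[x/z](ρ[u/x](S)))) → 6
  (S ∪ π[g,x,z](ρ[z/u](ρ[x/z](ρ[u/x](S))))) → 12
  π[g,x,z]((S ∪ π[g,x,z](ρ[z/u](ρ[x/z](ρ[u/x](S)))))) → 12
  S → 6
  σ[z='p'](S) → 2
  (π[g,x,z]((S ∪ π[g,x,z](ρ[z/u](ρ[x/z](ρ[u/x](S)))))) ∪ σ[z='p'](S)) → 14

E1 and E2 produce the same multiset:
g | x | z
1 | p | s
1 | s | p
1 | s | p
4 | p | s
4 | s | p
4 | s | p
6 | r | t
6 | t | r
7 | p | r
7 | q | t
7 | r | p
7 | s | s
7 | s | s
7 | t | q

yes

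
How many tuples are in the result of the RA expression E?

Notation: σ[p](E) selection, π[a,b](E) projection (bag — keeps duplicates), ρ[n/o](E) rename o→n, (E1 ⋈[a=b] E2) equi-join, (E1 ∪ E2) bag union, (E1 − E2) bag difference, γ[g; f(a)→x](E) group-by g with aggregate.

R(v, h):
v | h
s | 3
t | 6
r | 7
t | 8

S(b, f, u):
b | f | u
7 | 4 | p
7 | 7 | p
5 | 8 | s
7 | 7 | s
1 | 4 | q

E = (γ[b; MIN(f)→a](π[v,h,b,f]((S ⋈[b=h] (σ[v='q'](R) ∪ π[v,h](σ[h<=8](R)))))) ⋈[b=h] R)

Subexpression sizes:
  S → 5
  R → 4
  σ[v='q'](R) → 0
  R → 4
  σ[h<=8](R) → 4
  π[v,h](σ[h<=8](R)) → 4
  (σ[v='q'](R) ∪ π[v,h](σ[h<=8](R))) → 4
  (S ⋈[b=h] (σ[v='q'](R) ∪ π[v,h](σ[h<=8](R)))) → 3
  π[v,h,b,f]((S ⋈[b=h] (σ[v='q'](R) ∪ π[v,h](σ[h<=8](R))))) → 3
  γ[b; MIN(f)→a](π[v,h,b,f]((S ⋈[b=h] (σ[v='q'](R) ∪ π[v,h](σ[h<=8](R)))))) → 1
  R → 4
  (γ[b; MIN(f)→a](π[v,h,b,f]((S ⋈[b=h] (σ[v='q'](R) ∪ π[v,h](σ[h<=8](R)))))) ⋈[b=h] R) → 1

|E| = 1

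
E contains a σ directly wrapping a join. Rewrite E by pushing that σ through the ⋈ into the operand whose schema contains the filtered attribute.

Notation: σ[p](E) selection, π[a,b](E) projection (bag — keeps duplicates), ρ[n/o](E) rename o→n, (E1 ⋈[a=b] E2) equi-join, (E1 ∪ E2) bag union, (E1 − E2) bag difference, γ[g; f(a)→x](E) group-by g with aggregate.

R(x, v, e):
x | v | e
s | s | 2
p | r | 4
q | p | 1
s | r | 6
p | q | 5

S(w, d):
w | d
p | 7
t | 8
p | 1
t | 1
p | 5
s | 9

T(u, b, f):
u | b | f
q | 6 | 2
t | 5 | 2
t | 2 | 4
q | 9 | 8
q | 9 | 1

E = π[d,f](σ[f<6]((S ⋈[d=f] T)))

σ filters on f, owned by the right side.
E' = π[d,f]((S ⋈[d=f] σ[f<6](T)))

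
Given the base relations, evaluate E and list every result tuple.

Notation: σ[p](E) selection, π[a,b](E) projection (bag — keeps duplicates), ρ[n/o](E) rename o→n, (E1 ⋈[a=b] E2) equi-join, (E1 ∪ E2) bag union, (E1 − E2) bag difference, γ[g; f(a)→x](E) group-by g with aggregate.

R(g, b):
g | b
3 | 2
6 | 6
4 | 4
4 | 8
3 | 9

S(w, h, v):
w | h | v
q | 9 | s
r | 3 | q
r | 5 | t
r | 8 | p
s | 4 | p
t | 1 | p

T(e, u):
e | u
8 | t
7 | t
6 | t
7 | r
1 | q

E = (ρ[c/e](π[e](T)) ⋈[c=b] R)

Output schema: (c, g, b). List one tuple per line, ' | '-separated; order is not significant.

Subexpression sizes:
  T → 5
  π[e](T) → 5
  ρ[c/e](π[e](T)) → 5
  R → 5
  (ρ[c/e](π[e](T)) ⋈[c=b] R) → 2

== RESULT ==
c | g | b
6 | 6 | 6
8 | 4 | 8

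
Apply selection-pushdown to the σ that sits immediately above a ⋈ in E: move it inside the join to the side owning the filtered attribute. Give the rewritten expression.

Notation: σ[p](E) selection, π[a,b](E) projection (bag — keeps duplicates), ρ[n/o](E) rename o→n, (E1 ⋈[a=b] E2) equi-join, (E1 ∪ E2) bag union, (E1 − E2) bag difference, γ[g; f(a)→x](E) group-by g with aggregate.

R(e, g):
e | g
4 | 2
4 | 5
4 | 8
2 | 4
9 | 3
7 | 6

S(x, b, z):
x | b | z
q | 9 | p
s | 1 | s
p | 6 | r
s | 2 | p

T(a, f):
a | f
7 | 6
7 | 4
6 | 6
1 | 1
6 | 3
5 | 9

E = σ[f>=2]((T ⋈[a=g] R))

σ filters on f, owned by the left side.
E' = (σ[f>=2](T) ⋈[a=g] R)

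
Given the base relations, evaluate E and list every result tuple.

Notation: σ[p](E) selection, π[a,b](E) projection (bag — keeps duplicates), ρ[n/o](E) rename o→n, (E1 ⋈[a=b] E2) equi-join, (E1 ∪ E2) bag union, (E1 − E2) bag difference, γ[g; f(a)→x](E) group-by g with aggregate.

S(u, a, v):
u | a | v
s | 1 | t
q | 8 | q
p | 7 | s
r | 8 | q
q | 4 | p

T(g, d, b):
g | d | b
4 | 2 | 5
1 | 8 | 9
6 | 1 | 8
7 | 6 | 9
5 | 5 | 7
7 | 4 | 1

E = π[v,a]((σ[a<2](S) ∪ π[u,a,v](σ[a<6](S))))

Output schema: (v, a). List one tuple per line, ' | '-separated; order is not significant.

Row counts bottom-up:
  S → 5
  σ[a<2](S) → 1
  S → 5
  σ[a<6](S) → 2
  π[u,a,v](σ[a<6](S)) → 2
  (σ[a<2](S) ∪ π[u,a,v](σ[a<6](S))) → 3
  π[v,a]((σ[a<2](S) ∪ π[u,a,v](σ[a<6](S)))) → 3

== RESULT ==
v | a
p | 4
t | 1
t | 1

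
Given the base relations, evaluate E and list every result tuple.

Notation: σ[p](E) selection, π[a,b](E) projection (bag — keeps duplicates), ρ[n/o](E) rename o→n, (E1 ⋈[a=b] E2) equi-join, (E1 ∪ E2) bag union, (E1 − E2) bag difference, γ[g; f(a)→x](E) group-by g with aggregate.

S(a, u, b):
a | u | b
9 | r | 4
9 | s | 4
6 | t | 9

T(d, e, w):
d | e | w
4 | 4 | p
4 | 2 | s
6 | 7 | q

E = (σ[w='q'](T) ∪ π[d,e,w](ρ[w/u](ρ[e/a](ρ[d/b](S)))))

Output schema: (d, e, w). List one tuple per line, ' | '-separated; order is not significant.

Per-node cardinality:
  T → 3
  σ[w='q'](T) → 1
  S → 3
  ρ[d/b](S) → 3
  ρ[e/a](ρ[d/b](S)) → 3
  ρ[w/u](ρ[e/a](ρ[d/b](S))) → 3
  π[d,e,w](ρ[w/u](ρ[e/a](ρ[d/b](S)))) → 3
  (σ[w='q'](T) ∪ π[d,e,w](ρ[w/u](ρ[e/a](ρ[d/b](S))))) → 4

== RESULT ==
d | e | w
4 | 9 | r
4 | 9 | s
6 | 7 | q
9 | 6 | t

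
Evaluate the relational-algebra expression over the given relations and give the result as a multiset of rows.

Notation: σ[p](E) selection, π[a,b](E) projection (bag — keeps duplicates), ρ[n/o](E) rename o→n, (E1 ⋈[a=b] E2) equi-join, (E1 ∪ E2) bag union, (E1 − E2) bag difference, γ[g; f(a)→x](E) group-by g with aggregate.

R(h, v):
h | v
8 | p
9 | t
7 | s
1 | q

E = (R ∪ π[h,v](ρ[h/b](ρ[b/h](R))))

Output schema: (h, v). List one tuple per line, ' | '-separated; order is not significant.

Row counts bottom-up:
  R → 4
  R → 4
  ρ[b/h](R) → 4
  ρ[h/b](ρ[b/h](R)) → 4
  π[h,v](ρ[h/b](ρ[b/h](R))) → 4
  (R ∪ π[h,v](ρ[h/b](ρ[b/h](R)))) → 8

== RESULT ==
h | v
1 | q
1 | q
7 | s
7 | s
8 | p
8 | p
9 | t
9 | t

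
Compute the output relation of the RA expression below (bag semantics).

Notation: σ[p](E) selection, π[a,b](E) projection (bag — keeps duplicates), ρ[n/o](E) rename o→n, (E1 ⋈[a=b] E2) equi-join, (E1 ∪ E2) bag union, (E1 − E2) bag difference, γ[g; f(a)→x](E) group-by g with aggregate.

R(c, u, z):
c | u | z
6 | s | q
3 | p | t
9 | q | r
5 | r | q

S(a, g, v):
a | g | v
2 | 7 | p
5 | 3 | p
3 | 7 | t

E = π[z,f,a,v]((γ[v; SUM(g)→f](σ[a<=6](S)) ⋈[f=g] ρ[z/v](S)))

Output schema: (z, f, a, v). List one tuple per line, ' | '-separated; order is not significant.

Subexpression sizes:
  S → 3
  σ[a<=6](S) → 3
  γ[v; SUM(g)→f](σ[a<=6](S)) → 2
  S → 3
  ρ[z/v](S) → 3
  (γ[v; SUM(g)→f](σ[a<=6](S)) ⋈[f=g] ρ[z/v](S)) → 2
  π[z,f,a,v]((γ[v; SUM(g)→f](σ[a<=6](S)) ⋈[f=g] ρ[z/v](S))) → 2

== RESULT ==
z | f | a | v
p | 7 | 2 | t
t | 7 | 3 | t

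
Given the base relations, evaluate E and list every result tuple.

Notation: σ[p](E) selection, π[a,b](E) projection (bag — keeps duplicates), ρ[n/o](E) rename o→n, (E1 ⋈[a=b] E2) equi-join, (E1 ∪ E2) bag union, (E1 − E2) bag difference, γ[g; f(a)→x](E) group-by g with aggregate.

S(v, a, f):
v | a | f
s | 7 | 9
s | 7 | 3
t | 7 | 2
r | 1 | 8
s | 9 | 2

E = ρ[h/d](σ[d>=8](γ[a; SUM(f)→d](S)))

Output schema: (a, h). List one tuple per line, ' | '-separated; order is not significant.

Per-node cardinality:
  S → 5
  γ[a; SUM(f)→d](S) → 3
  σ[d>=8](γ[a; SUM(f)→d](S)) → 2
  ρ[h/d](σ[d>=8](γ[a; SUM(f)→d](S))) → 2

== RESULT ==
a | h
1 | 8
7 | 14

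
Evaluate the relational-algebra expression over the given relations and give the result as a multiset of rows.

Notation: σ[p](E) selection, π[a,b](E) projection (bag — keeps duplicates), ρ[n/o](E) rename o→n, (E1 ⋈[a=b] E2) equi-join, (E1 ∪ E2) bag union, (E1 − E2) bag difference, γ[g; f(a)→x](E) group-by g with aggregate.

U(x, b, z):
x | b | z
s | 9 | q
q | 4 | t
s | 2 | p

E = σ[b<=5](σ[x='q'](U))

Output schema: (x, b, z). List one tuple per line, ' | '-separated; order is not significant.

Subexpression sizes:
  U → 3
  σ[x='q'](U) → 1
  σ[b<=5](σ[x='q'](U)) → 1

== RESULT ==
x | b | z
q | 4 | t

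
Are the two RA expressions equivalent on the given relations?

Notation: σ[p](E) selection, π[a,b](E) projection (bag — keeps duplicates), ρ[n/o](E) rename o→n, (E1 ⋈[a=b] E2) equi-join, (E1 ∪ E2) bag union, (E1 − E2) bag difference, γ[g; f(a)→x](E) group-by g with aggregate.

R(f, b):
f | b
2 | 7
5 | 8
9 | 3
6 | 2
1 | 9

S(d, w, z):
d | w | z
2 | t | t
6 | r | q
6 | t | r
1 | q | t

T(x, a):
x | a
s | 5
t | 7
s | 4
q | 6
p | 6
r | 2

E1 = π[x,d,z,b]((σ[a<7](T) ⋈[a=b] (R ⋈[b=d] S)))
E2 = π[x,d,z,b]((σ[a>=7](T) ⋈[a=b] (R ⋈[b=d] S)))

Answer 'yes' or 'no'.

E1 row counts bottom-up:
  T → 6
  σ[a<7](T) → 5
  R → 5
  S → 4
  (R ⋈[b=d] S) → 1
  (σ[a<7](T) ⋈[a=b] (R ⋈[b=d] S)) → 1
  π[x,d,z,b]((σ[a<7](T) ⋈[a=b] (R ⋈[b=d] S))) → 1
E2 row counts bottom-up:
  T → 6
  σ[a>=7](T) → 1
  R → 5
  S → 4
  (R ⋈[b=d] S) → 1
  (σ[a>=7](T) ⋈[a=b] (R ⋈[b=d] S)) → 0
  π[x,d,z,b]((σ[a>=7](T) ⋈[a=b] (R ⋈[b=d] S))) → 0

E1 result:
x | d | z | b
r | 2 | t | 2
E2 result:
x | d | z | b
(0 rows)
Witness: ('r', 2, 't', 2) appears 1× in E1 but 0× in E2.

no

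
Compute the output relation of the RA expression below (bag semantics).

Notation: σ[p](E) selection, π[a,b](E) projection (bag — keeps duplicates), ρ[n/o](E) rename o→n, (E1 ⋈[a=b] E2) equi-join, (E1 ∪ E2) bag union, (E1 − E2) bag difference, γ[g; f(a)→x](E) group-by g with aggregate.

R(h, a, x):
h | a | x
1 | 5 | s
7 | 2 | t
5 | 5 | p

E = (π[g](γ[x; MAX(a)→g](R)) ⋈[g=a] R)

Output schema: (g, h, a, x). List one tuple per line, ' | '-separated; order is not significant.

Stepwise |·|:
  R → 3
  γ[x; MAX(a)→g](R) → 3
  π[g](γ[x; MAX(a)→g](R)) → 3
  R → 3
  (π[g](γ[x; MAX(a)→g](R)) ⋈[g=a] R) → 5

== RESULT ==
g | h | a | x
2 | 7 | 2 | t
5 | 1 | 5 | s
5 | 1 | 5 | s
5 | 5 | 5 | p
5 | 5 | 5 | p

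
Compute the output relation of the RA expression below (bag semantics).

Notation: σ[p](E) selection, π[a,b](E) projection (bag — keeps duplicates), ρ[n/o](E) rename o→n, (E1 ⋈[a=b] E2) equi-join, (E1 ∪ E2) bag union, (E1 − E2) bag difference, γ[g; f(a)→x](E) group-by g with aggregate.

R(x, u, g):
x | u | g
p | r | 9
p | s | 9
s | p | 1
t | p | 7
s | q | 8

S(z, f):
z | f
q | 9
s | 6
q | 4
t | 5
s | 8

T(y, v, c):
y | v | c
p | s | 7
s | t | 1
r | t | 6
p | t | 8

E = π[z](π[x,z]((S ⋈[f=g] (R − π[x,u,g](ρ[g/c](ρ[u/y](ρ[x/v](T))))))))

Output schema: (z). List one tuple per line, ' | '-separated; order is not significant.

Stepwise |·|:
  S → 5
  R → 5
  T → 4
  ρ[x/v](T) → 4
  ρ[u/y](ρ[x/v](T)) → 4
  ρ[g/c](ρ[u/y](ρ[x/v](T))) → 4
  π[x,u,g](ρ[g/c](ρ[u/y](ρ[x/v](T)))) → 4
  (R − π[x,u,g](ρ[g/c](ρ[u/y](ρ[x/v](T))))) → 5
  (S ⋈[f=g] (R − π[x,u,g](ρ[g/c](ρ[u/y](ρ[x/v](T)))))) → 3
  π[x,z]((S ⋈[f=g] (R − π[x,u,g](ρ[g/c](ρ[u/y](ρ[x/v](T))))))) → 3
  π[z](π[x,z]((S ⋈[f=g] (R − π[x,u,g](ρ[g/c](ρ[u/y](ρ[x/v](T)))))))) → 3

== RESULT ==
z
q
q
s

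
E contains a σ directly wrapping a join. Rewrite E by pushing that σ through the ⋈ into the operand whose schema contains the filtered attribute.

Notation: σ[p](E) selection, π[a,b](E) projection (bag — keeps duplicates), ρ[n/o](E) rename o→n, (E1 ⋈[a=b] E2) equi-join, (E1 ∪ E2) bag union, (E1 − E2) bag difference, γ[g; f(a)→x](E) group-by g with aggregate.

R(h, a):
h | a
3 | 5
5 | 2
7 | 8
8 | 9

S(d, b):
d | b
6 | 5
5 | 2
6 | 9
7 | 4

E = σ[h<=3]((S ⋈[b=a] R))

σ filters on h, owned by the right side.
E' = (S ⋈[b=a] σ[h<=3](R))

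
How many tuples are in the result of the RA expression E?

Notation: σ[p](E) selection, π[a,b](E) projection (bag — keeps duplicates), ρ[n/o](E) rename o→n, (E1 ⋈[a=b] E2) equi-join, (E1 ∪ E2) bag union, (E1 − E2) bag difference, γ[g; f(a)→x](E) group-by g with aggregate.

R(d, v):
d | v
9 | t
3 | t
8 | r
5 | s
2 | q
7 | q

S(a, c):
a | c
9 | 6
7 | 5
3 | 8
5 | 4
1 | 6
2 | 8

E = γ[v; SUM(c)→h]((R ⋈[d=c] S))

Stepwise |·|:
  R → 6
  S → 6
  (R ⋈[d=c] S) → 3
  γ[v; SUM(c)→h]((R ⋈[d=c] S)) → 2

|E| = 2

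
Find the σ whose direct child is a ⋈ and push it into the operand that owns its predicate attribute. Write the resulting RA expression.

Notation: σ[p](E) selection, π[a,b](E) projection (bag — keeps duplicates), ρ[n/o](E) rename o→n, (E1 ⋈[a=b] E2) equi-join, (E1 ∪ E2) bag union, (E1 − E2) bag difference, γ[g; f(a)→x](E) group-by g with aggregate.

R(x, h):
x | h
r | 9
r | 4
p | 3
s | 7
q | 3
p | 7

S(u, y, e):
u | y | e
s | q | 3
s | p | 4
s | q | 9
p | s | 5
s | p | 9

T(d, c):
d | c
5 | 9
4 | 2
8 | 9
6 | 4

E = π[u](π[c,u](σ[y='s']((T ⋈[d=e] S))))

σ filters on y, owned by the right side.
E' = π[u](π[c,u]((T ⋈[d=e] σ[y='s'](S))))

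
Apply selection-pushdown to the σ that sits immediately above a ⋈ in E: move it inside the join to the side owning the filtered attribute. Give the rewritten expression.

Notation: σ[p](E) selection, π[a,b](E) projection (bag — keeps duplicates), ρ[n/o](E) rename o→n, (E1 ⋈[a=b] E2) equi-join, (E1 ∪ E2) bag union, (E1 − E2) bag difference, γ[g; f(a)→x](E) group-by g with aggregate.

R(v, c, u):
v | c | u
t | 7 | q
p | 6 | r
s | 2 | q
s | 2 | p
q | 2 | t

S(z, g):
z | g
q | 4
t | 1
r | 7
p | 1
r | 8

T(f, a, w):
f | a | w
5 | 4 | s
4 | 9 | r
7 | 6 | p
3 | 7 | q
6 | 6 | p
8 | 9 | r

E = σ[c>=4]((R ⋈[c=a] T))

σ filters on c, owned by the left side.
E' = (σ[c>=4](R) ⋈[c=a] T)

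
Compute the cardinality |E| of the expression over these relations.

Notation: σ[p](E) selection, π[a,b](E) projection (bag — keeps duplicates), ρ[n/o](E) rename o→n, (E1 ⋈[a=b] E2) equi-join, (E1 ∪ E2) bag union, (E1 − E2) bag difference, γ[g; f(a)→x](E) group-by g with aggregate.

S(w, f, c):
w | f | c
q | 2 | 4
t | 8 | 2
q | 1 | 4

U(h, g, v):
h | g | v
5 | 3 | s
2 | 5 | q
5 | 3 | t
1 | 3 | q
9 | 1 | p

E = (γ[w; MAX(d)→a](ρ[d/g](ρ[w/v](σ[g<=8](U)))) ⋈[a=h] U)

Row counts bottom-up:
  U → 5
  σ[g<=8](U) → 5
  ρ[w/v](σ[g<=8](U)) → 5
  ρ[d/g](ρ[w/v](σ[g<=8](U))) → 5
  γ[w; MAX(d)→a](ρ[d/g](ρ[w/v](σ[g<=8](U)))) → 4
  U → 5
  (γ[w; MAX(d)→a](ρ[d/g](ρ[w/v](σ[g<=8](U)))) ⋈[a=h] U) → 3

|E| = 3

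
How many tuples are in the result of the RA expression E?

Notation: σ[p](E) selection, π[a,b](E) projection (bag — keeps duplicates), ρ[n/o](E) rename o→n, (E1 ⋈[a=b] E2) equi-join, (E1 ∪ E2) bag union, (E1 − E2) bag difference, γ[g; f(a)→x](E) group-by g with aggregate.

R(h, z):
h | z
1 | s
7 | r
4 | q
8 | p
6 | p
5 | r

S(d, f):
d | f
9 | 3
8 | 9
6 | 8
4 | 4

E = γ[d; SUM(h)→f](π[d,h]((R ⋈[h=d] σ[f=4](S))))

Per-node cardinality:
  R → 6
  S → 4
  σ[f=4](S) → 1
  (R ⋈[h=d] σ[f=4](S)) → 1
  π[d,h]((R ⋈[h=d] σ[f=4](S))) → 1
  γ[d; SUM(h)→f](π[d,h]((R ⋈[h=d] σ[f=4](S)))) → 1

|E| = 1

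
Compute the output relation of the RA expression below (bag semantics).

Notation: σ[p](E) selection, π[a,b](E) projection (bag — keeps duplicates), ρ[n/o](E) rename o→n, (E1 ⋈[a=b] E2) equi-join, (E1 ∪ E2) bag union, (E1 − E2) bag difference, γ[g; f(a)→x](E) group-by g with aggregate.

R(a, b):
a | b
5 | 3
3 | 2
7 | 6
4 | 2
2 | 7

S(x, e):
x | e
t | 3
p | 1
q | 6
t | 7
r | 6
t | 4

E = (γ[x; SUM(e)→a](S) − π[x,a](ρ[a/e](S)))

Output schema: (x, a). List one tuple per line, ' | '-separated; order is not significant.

Stepwise |·|:
  S → 6
  γ[x; SUM(e)→a](S) → 4
  S → 6
  ρ[a/e](S) → 6
  π[x,a](ρ[a/e](S)) → 6
  (γ[x; SUM(e)→a](S) − π[x,a](ρ[a/e](S))) → 1

== RESULT ==
x | a
t | 14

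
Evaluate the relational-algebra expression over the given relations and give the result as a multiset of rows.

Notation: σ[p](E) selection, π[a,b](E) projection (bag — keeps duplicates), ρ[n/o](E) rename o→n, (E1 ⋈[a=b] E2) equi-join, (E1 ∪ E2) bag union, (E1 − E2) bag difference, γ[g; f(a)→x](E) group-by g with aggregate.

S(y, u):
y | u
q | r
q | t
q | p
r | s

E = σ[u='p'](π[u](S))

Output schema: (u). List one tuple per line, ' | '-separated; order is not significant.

Stepwise |·|:
  S → 4
  π[u](S) → 4
  σ[u='p'](π[u](S)) → 1

== RESULT ==
u
p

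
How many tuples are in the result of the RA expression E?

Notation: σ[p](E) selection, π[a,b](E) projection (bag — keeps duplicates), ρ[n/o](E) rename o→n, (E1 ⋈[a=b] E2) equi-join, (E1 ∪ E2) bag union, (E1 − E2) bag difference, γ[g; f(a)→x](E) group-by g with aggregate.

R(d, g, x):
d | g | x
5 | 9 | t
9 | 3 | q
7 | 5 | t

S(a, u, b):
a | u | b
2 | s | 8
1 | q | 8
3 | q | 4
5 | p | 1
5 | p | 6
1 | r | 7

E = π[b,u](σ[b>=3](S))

Stepwise |·|:
  S → 6
  σ[b>=3](S) → 5
  π[b,u](σ[b>=3](S)) → 5

|E| = 5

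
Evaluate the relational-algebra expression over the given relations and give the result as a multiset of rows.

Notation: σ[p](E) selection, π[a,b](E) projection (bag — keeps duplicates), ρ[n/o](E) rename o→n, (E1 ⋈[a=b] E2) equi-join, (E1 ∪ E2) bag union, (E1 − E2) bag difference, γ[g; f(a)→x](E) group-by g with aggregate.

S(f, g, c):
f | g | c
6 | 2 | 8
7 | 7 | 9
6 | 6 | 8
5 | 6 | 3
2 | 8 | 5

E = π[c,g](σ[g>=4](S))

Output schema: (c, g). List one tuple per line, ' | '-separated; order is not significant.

Subexpression sizes:
  S → 5
  σ[g>=4](S) → 4
  π[c,g](σ[g>=4](S)) → 4

== RESULT ==
c | g
3 | 6
5 | 8
8 | 6
9 | 7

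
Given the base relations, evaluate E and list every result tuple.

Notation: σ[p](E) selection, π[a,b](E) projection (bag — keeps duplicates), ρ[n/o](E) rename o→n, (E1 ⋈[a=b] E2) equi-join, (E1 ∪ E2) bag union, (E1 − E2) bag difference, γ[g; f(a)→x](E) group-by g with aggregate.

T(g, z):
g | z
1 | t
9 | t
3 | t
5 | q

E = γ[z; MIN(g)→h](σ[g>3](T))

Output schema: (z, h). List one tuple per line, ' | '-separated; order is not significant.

Row counts bottom-up:
  T → 4
  σ[g>3](T) → 2
  γ[z; MIN(g)→h](σ[g>3](T)) → 2

== RESULT ==
z | h
q | 5
t | 9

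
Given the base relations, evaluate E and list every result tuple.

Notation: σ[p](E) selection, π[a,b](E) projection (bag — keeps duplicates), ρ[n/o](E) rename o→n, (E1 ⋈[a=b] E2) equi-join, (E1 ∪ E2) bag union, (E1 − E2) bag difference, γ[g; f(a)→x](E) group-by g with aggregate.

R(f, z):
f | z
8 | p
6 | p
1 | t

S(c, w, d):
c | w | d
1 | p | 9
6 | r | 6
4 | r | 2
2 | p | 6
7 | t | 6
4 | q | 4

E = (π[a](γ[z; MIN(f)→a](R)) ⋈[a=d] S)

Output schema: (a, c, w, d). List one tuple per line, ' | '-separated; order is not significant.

Subexpression sizes:
  R → 3
  γ[z; MIN(f)→a](R) → 2
  π[a](γ[z; MIN(f)→a](R)) → 2
  S → 6
  (π[a](γ[z; MIN(f)→a](R)) ⋈[a=d] S) → 3

== RESULT ==
a | c | w | d
6 | 2 | p | 6
6 | 6 | r | 6
6 | 7 | t | 6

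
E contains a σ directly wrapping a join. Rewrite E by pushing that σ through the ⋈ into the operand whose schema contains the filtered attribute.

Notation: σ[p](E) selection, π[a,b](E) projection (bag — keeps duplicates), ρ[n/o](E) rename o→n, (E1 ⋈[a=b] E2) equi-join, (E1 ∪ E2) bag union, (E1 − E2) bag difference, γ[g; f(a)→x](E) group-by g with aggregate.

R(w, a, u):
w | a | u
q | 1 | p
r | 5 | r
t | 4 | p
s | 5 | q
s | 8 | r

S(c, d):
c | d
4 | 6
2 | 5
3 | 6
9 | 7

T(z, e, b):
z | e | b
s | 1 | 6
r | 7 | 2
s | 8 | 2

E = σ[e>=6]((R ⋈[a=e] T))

σ filters on e, owned by the right side.
E' = (R ⋈[a=e] σ[e>=6](T))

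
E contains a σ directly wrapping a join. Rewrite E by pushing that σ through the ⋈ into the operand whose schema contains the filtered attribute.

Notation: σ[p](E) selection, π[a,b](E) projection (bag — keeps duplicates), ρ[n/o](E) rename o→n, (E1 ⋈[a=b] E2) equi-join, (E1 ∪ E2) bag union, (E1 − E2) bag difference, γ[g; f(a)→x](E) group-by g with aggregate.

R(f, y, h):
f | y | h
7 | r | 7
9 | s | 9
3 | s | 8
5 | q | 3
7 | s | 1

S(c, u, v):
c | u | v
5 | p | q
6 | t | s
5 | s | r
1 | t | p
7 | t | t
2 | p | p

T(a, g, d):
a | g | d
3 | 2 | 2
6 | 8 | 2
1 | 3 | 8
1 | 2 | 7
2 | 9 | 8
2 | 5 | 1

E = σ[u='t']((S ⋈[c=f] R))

σ filters on u, owned by the left side.
E' = (σ[u='t'](S) ⋈[c=f] R)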